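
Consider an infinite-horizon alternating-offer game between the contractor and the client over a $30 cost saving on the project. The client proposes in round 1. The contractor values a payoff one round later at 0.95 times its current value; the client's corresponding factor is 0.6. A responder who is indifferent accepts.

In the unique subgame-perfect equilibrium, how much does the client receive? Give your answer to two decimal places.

In a stationary SPE each proposer offers the other exactly their discounted continuation value.
If the client keeps x when proposing and the contractor keeps y when proposing, then x = 30 − 0.95y and y = 30 − 0.6x.
Solving: x = 30(1 − 0.95) / (1 − 0.6·0.95) = 1.5 / 0.43 ≈ 3.4884.
The contractor gets 30 − 3.4884 ≈ 26.5116.

3.49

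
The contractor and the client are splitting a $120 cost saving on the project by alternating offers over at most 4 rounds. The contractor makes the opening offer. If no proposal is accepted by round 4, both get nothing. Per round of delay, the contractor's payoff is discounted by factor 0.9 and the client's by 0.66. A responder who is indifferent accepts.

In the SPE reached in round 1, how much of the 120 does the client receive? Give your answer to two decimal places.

Round 4 (the client proposes): the contractor will accept anything ≥ 0, so the client offers 0 and keeps 120.
Round 3 (the contractor proposes): the client can get 120 next round, worth 0.66 × 120 = 79.2 now; the contractor offers that and keeps 40.8.
Round 2 (the client proposes): the contractor can get 40.8 next round, worth 0.9 × 40.8 = 36.72 now. The client offers 36.72 and keeps 120 − 36.72 = 83.28.
Round 1 (the contractor proposes): the client can get 83.28 next round, worth 0.66 × 83.28 = 54.9648 now; the contractor offers that and keeps 65.0352.

54.96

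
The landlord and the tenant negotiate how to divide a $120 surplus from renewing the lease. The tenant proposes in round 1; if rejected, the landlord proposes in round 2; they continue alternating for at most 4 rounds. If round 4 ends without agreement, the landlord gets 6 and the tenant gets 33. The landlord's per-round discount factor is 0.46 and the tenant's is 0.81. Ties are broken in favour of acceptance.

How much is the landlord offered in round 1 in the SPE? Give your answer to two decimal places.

Round 4 (the landlord proposes): the tenant gets 33 if talks fail, so the landlord offers 33 and keeps 87.
Round 3 (the tenant proposes): the landlord can get 87 next round, worth 0.46 × 87 = 40.02 now, so the tenant offers 40.02, keeping 79.98.
Round 2 (the landlord proposes): the tenant can get 79.98 next round, worth 0.81 × 79.98 = 64.7838 now. The landlord offers 64.7838 and keeps 120 − 64.7838 = 55.2162.
Round 1 (the tenant proposes): the landlord can get 55.2162 next round, worth 0.46 × 55.2162 = 25.399452 now, so the tenant offers 25.399452, keeping 94.600548.

25.40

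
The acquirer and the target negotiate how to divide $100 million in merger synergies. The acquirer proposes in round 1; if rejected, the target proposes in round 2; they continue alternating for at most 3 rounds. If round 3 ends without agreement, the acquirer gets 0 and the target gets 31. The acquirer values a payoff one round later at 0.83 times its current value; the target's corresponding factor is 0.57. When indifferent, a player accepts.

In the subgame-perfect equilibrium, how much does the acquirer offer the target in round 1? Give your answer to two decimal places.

24.36

By backward induction:
Round 3 (the acquirer proposes): the target gets 31 if talks fail, so the acquirer offers 31 and keeps 69.
Round 2 (the target proposes): the acquirer can get 69 next round, worth 0.83 × 69 = 57.27 now. The target offers 57.27 and keeps 100 − 57.27 = 42.73.
Round 1 (the acquirer proposes): the target can get 42.73 next round, worth 0.57 × 42.73 = 24.3561 now; the acquirer offers that and keeps 75.6439.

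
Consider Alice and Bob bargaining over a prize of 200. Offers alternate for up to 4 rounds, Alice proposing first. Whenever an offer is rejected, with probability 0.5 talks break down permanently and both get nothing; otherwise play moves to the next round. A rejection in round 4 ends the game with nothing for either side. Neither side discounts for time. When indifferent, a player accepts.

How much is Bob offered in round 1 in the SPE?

75

Round 4 (Bob proposes): Alice will accept anything ≥ 0, so Bob offers 0 and keeps 200.
Round 3 (Alice proposes): rejecting gives Bob an expected 0.5 × 200 = 100. Alice offers 100 and keeps 200 − 100 = 100.
Round 2 (Bob proposes): rejecting gives Alice an expected 0.5 × 100 = 50, so Bob offers 50, keeping 150.
Round 1 (Alice proposes): rejecting gives Bob an expected 0.5 × 150 = 75. Alice offers 75 and keeps 200 − 75 = 125.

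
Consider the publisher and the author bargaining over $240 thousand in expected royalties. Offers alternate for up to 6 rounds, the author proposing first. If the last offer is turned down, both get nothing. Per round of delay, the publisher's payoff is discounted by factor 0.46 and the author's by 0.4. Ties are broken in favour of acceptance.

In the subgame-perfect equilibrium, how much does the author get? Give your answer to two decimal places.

Round 6 (the publisher proposes): rejection yields 0 for the author; the publisher offers 0 and keeps 240.
Round 5 (the author proposes): the publisher can get 240 next round, worth 0.46 × 240 = 110.4 now, so the author offers 110.4, keeping 129.6.
Round 4 (the publisher proposes): the author can get 129.6 next round, worth 0.4 × 129.6 = 51.84 now; the publisher offers that and keeps 188.16.
Round 3 (the author proposes): the publisher can get 188.16 next round, worth 0.46 × 188.16 = 86.5536 now, so the author offers 86.5536, keeping 153.4464.
Round 2 (the publisher proposes): the author can get 153.4464 next round, worth 0.4 × 153.4464 = 61.37856 now, so the publisher offers 61.37856, keeping 178.62144.
Round 1 (the author proposes): the publisher can get 178.62144 next round, worth 0.46 × 178.62144 = 82.1658624 now, so the author offers 82.1658624, keeping 157.8341376.

157.83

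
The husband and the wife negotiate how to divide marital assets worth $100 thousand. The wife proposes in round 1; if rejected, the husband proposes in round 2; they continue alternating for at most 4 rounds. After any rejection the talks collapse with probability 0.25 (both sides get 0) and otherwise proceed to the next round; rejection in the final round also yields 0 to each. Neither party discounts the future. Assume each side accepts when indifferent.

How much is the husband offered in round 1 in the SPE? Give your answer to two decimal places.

60.94

By backward induction:
Round 4 (the husband proposes): rejection yields 0 for the wife; the husband offers 0 and keeps 100.
Round 3 (the wife proposes): rejecting gives the husband an expected 0.75 × 100 = 75, so the wife offers 75, keeping 25.
Round 2 (the husband proposes): rejecting gives the wife an expected 0.75 × 25 = 18.75; the husband offers that and keeps 81.25.
Round 1 (the wife proposes): rejecting gives the husband an expected 0.75 × 81.25 = 60.9375; the wife offers that and keeps 39.0625.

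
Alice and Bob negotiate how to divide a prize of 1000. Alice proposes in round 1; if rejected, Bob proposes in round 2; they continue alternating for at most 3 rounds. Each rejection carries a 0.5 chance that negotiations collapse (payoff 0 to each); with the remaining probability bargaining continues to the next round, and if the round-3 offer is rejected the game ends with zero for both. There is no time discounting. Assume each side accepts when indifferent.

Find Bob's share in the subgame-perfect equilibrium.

Round 3 (Alice proposes): Bob will accept anything ≥ 0, so Alice offers 0 and keeps 1000.
Round 2 (Bob proposes): rejecting gives Alice an expected 0.5 × 1000 = 500; Bob offers that and keeps 500.
Round 1 (Alice proposes): rejecting gives Bob an expected 0.5 × 500 = 250; Alice offers that and keeps 750.

250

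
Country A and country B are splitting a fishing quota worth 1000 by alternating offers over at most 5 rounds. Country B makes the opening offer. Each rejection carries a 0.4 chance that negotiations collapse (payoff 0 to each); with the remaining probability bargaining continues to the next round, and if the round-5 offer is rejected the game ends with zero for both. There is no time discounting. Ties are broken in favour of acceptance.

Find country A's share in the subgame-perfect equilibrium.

By backward induction:
Round 5 (country B proposes): rejection yields 0 for country A; country B offers 0 and keeps 1000.
Round 4 (country A proposes): rejecting gives country B an expected 0.6 × 1000 = 600. Country A offers 600 and keeps 1000 − 600 = 400.
Round 3 (country B proposes): rejecting gives country A an expected 0.6 × 400 = 240; country B offers that and keeps 760.
Round 2 (country A proposes): rejecting gives country B an expected 0.6 × 760 = 456, so country A offers 456, keeping 544.
Round 1 (country B proposes): rejecting gives country A an expected 0.6 × 544 = 326.4, so country B offers 326.4, keeping 673.6.

326.4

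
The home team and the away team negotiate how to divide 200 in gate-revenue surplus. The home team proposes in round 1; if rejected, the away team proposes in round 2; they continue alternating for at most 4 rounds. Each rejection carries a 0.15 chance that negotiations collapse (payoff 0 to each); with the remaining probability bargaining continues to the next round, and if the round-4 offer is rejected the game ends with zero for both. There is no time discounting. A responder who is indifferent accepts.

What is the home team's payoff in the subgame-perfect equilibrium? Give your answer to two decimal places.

By backward induction:
Round 4 (the away team proposes): the home team will accept anything ≥ 0, so the away team offers 0 and keeps 200.
Round 3 (the home team proposes): rejecting gives the away team an expected 0.85 × 200 = 170; the home team offers that and keeps 30.
Round 2 (the away team proposes): rejecting gives the home team an expected 0.85 × 30 = 25.5. The away team offers 25.5 and keeps 200 − 25.5 = 174.5.
Round 1 (the home team proposes): rejecting gives the away team an expected 0.85 × 174.5 = 148.325, so the home team offers 148.325, keeping 51.675.

51.68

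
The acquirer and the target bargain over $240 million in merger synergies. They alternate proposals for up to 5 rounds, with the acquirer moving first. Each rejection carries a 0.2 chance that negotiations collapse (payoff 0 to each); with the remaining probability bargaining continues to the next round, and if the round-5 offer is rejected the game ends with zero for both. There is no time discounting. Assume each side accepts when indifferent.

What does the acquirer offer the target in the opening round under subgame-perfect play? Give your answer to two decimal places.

Round 5 (the acquirer proposes): rejection yields 0 for the target; the acquirer offers 0 and keeps 240.
Round 4 (the target proposes): rejecting gives the acquirer an expected 0.8 × 240 = 192; the target offers that and keeps 48.
Round 3 (the acquirer proposes): rejecting gives the target an expected 0.8 × 48 = 38.4, so the acquirer offers 38.4, keeping 201.6.
Round 2 (the target proposes): rejecting gives the acquirer an expected 0.8 × 201.6 = 161.28, so the target offers 161.28, keeping 78.72.
Round 1 (the acquirer proposes): rejecting gives the target an expected 0.8 × 78.72 = 62.976. The acquirer offers 62.976 and keeps 240 − 62.976 = 177.024.

62.98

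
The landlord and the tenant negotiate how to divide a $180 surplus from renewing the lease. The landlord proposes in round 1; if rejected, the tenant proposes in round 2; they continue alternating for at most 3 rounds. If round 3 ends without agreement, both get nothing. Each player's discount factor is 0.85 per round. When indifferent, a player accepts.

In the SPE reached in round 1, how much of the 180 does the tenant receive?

Round 3 (the landlord proposes): the tenant will accept anything ≥ 0, so the landlord offers 0 and keeps 180.
Round 2 (the tenant proposes): the landlord can get 180 next round, worth 0.85 × 180 = 153 now; the tenant offers that and keeps 27.
Round 1 (the landlord proposes): the tenant can get 27 next round, worth 0.85 × 27 = 22.95 now, so the landlord offers 22.95, keeping 157.05.

22.95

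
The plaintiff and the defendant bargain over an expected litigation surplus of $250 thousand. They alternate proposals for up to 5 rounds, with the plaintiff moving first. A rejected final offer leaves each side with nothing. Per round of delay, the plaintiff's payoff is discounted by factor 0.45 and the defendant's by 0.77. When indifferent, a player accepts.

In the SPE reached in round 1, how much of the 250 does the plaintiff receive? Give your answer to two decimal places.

By backward induction:
Round 5 (the plaintiff proposes): rejection yields 0 for the defendant; the plaintiff offers 0 and keeps 250.
Round 4 (the defendant proposes): the plaintiff can get 250 next round, worth 0.45 × 250 = 112.5 now, so the defendant offers 112.5, keeping 137.5.
Round 3 (the plaintiff proposes): the defendant can get 137.5 next round, worth 0.77 × 137.5 = 105.875 now; the plaintiff offers that and keeps 144.125.
Round 2 (the defendant proposes): the plaintiff can get 144.125 next round, worth 0.45 × 144.125 = 64.85625 now. The defendant offers 64.85625 and keeps 250 − 64.85625 = 185.14375.
Round 1 (the plaintiff proposes): the defendant can get 185.14375 next round, worth 0.77 × 185.14375 = 142.5606875 now. The plaintiff offers 142.5606875 and keeps 250 − 142.5606875 = 107.4393125.

107.44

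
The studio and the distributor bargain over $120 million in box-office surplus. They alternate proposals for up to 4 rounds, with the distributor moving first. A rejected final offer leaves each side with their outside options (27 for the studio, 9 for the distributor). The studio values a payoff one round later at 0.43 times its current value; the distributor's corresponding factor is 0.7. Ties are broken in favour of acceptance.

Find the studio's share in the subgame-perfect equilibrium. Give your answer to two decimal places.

Round 4 (the studio proposes): the distributor gets 9 if talks fail, so the studio offers 9 and keeps 111.
Round 3 (the distributor proposes): the studio can get 111 next round, worth 0.43 × 111 = 47.73 now. The distributor offers 47.73 and keeps 120 − 47.73 = 72.27.
Round 2 (the studio proposes): the distributor can get 72.27 next round, worth 0.7 × 72.27 = 50.589 now, so the studio offers 50.589, keeping 69.411.
Round 1 (the distributor proposes): the studio can get 69.411 next round, worth 0.43 × 69.411 = 29.84673 now; the distributor offers that and keeps 90.15327.

29.85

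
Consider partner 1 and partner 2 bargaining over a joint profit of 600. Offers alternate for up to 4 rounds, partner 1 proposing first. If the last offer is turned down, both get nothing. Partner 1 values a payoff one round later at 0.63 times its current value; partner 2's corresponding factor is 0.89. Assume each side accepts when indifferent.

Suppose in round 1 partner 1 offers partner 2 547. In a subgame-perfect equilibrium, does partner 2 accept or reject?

Accept

Work out partner 2's continuation value if the offer is rejected.
Round 4 (partner 2 proposes): partner 1 will accept anything ≥ 0, so partner 2 offers 0 and keeps 600.
Round 3 (partner 1 proposes): partner 2 can get 600 next round, worth 0.89 × 600 = 534 now. Partner 1 offers 534 and keeps 600 − 534 = 66.
Round 2 (partner 2 proposes): partner 1 can get 66 next round, worth 0.63 × 66 = 41.58 now, so partner 2 offers 41.58, keeping 558.42.
So by rejecting in round 1, partner 2 gets 558.42 next round, worth 0.89 × 558.42 = 496.9938 now.
Offer 547 ≥ 496.9938, so partner 2 accepts.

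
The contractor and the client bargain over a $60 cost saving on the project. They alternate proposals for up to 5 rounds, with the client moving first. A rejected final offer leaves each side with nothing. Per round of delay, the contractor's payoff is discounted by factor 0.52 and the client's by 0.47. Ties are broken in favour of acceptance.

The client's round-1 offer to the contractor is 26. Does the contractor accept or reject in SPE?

Accept

Round 5 (the client proposes): the contractor will accept anything ≥ 0, so the client offers 0 and keeps 60.
Round 4 (the contractor proposes): the client can get 60 next round, worth 0.47 × 60 = 28.2 now. The contractor offers 28.2 and keeps 60 − 28.2 = 31.8.
Round 3 (the client proposes): the contractor can get 31.8 next round, worth 0.52 × 31.8 = 16.536 now. The client offers 16.536 and keeps 60 − 16.536 = 43.464.
Round 2 (the contractor proposes): the client can get 43.464 next round, worth 0.47 × 43.464 = 20.42808 now, so the contractor offers 20.42808, keeping 39.57192.
So by rejecting in round 1, the contractor gets 39.57192 next round, worth 0.52 × 39.57192 = 20.5773984 now.
Offer 26 ≥ 20.5773984, so the contractor accepts.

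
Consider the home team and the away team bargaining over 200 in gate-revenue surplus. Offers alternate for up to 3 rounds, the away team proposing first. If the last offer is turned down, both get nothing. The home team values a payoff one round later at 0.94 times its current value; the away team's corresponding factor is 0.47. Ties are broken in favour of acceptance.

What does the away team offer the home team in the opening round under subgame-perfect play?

99.64

Work backward from the last round.
Round 3 (the away team proposes): the home team will accept anything ≥ 0, so the away team offers 0 and keeps 200.
Round 2 (the home team proposes): the away team can get 200 next round, worth 0.47 × 200 = 94 now; the home team offers that and keeps 106.
Round 1 (the away team proposes): the home team can get 106 next round, worth 0.94 × 106 = 99.64 now; the away team offers that and keeps 100.36.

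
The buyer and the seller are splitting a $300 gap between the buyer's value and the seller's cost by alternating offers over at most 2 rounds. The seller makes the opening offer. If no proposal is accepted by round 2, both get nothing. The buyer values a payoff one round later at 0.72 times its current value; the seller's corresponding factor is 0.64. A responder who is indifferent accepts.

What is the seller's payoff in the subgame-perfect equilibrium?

84

Round 2 (the buyer proposes): the seller will accept anything ≥ 0, so the buyer offers 0 and keeps 300.
Round 1 (the seller proposes): the buyer can get 300 next round, worth 0.72 × 300 = 216 now. The seller offers 216 and keeps 300 − 216 = 84.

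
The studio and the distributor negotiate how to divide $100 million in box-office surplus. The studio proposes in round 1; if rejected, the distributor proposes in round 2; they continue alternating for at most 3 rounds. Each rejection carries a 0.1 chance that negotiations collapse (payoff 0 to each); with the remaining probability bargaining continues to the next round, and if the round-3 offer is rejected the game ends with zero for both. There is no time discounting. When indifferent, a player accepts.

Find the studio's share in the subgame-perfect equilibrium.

91

Round 3 (the studio proposes): rejection yields 0 for the distributor; the studio offers 0 and keeps 100.
Round 2 (the distributor proposes): rejecting gives the studio an expected 0.9 × 100 = 90. The distributor offers 90 and keeps 100 − 90 = 10.
Round 1 (the studio proposes): rejecting gives the distributor an expected 0.9 × 10 = 9. The studio offers 9 and keeps 100 − 9 = 91.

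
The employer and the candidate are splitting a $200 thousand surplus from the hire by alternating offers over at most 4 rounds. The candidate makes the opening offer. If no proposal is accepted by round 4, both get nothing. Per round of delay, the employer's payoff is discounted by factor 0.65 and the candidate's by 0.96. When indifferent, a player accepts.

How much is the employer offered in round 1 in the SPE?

86.32

Round 4 (the employer proposes): the candidate will accept anything ≥ 0, so the employer offers 0 and keeps 200.
Round 3 (the candidate proposes): the employer can get 200 next round, worth 0.65 × 200 = 130 now. The candidate offers 130 and keeps 200 − 130 = 70.
Round 2 (the employer proposes): the candidate can get 70 next round, worth 0.96 × 70 = 67.2 now; the employer offers that and keeps 132.8.
Round 1 (the candidate proposes): the employer can get 132.8 next round, worth 0.65 × 132.8 = 86.32 now; the candidate offers that and keeps 113.68.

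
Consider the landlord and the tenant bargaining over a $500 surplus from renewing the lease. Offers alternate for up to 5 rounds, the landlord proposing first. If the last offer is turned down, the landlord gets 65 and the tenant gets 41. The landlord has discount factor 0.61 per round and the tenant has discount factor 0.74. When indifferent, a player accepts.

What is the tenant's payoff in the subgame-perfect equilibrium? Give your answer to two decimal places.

By backward induction:
Round 5 (the landlord proposes): the tenant gets 41 if talks fail, so the landlord offers 41 and keeps 459.
Round 4 (the tenant proposes): the landlord can get 459 next round, worth 0.61 × 459 = 279.99 now; the tenant offers that and keeps 220.01.
Round 3 (the landlord proposes): the tenant can get 220.01 next round, worth 0.74 × 220.01 = 162.8074 now, so the landlord offers 162.8074, keeping 337.1926.
Round 2 (the tenant proposes): the landlord can get 337.1926 next round, worth 0.61 × 337.1926 = 205.687486 now, so the tenant offers 205.687486, keeping 294.312514.
Round 1 (the landlord proposes): the tenant can get 294.312514 next round, worth 0.74 × 294.312514 = 217.79126036 now. The landlord offers 217.79126036 and keeps 500 − 217.79126036 = 282.20873964.

217.79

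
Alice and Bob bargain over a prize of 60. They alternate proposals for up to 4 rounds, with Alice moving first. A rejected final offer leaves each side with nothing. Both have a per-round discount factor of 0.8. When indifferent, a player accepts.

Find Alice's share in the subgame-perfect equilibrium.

19.68

Solve by backward induction from round 4.
Round 4 (Bob proposes): Alice will accept anything ≥ 0, so Bob offers 0 and keeps 60.
Round 3 (Alice proposes): Bob can get 60 next round, worth 0.8 × 60 = 48 now, so Alice offers 48, keeping 12.
Round 2 (Bob proposes): Alice can get 12 next round, worth 0.8 × 12 = 9.6 now; Bob offers that and keeps 50.4.
Round 1 (Alice proposes): Bob can get 50.4 next round, worth 0.8 × 50.4 = 40.32 now, so Alice offers 40.32, keeping 19.68.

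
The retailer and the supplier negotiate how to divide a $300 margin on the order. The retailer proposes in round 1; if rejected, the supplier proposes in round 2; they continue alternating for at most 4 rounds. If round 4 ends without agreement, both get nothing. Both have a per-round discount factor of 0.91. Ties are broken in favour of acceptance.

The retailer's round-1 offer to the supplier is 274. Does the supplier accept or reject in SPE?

Accept

Work out the supplier's continuation value if the offer is rejected.
Round 4 (the supplier proposes): the retailer will accept anything ≥ 0, so the supplier offers 0 and keeps 300.
Round 3 (the retailer proposes): the supplier can get 300 next round, worth 0.91 × 300 = 273 now, so the retailer offers 273, keeping 27.
Round 2 (the supplier proposes): the retailer can get 27 next round, worth 0.91 × 27 = 24.57 now. The supplier offers 24.57 and keeps 300 − 24.57 = 275.43.
So by rejecting in round 1, the supplier gets 275.43 next round, worth 0.91 × 275.43 = 250.6413 now.
Offer 274 ≥ 250.6413, so the supplier accepts.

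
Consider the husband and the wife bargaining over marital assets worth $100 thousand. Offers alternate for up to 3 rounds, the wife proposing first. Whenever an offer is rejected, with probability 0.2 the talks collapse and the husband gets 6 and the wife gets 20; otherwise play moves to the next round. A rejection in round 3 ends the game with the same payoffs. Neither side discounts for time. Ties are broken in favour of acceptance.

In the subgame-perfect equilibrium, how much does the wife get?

82.16

Round 3 (the wife proposes): the husband gets 6 if talks fail, so the wife offers 6 and keeps 94.
Round 2 (the husband proposes): rejecting gives the wife an expected 0.8 × 94 + 0.2 × 20 = 79.2; the husband offers that and keeps 20.8.
Round 1 (the wife proposes): rejecting gives the husband an expected 0.8 × 20.8 + 0.2 × 6 = 17.84, so the wife offers 17.84, keeping 82.16.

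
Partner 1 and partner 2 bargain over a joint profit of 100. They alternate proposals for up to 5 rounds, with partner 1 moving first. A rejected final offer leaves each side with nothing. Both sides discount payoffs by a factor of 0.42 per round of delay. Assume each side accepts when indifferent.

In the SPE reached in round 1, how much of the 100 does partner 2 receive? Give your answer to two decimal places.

28.66

Round 5 (partner 1 proposes): rejection yields 0 for partner 2; partner 1 offers 0 and keeps 100.
Round 4 (partner 2 proposes): partner 1 can get 100 next round, worth 0.42 × 100 = 42 now; partner 2 offers that and keeps 58.
Round 3 (partner 1 proposes): partner 2 can get 58 next round, worth 0.42 × 58 = 24.36 now. Partner 1 offers 24.36 and keeps 100 − 24.36 = 75.64.
Round 2 (partner 2 proposes): partner 1 can get 75.64 next round, worth 0.42 × 75.64 = 31.7688 now, so partner 2 offers 31.7688, keeping 68.2312.
Round 1 (partner 1 proposes): partner 2 can get 68.2312 next round, worth 0.42 × 68.2312 = 28.657104 now, so partner 1 offers 28.657104, keeping 71.342896.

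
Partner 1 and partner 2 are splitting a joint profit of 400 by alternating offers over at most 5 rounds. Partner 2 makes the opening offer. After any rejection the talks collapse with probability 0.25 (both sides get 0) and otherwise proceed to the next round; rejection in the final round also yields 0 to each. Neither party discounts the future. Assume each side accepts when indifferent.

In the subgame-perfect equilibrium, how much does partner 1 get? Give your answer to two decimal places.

117.19

Round 5 (partner 2 proposes): rejection yields 0 for partner 1; partner 2 offers 0 and keeps 400.
Round 4 (partner 1 proposes): rejecting gives partner 2 an expected 0.75 × 400 = 300. Partner 1 offers 300 and keeps 400 − 300 = 100.
Round 3 (partner 2 proposes): rejecting gives partner 1 an expected 0.75 × 100 = 75. Partner 2 offers 75 and keeps 400 − 75 = 325.
Round 2 (partner 1 proposes): rejecting gives partner 2 an expected 0.75 × 325 = 243.75. Partner 1 offers 243.75 and keeps 400 − 243.75 = 156.25.
Round 1 (partner 2 proposes): rejecting gives partner 1 an expected 0.75 × 156.25 = 117.1875; partner 2 offers that and keeps 282.8125.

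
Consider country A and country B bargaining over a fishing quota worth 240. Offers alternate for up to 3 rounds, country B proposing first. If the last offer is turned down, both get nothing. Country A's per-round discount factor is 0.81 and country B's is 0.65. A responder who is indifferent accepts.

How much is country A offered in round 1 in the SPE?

Solve by backward induction from round 3.
Round 3 (country B proposes): country A will accept anything ≥ 0, so country B offers 0 and keeps 240.
Round 2 (country A proposes): country B can get 240 next round, worth 0.65 × 240 = 156 now, so country A offers 156, keeping 84.
Round 1 (country B proposes): country A can get 84 next round, worth 0.81 × 84 = 68.04 now; country B offers that and keeps 171.96.

68.04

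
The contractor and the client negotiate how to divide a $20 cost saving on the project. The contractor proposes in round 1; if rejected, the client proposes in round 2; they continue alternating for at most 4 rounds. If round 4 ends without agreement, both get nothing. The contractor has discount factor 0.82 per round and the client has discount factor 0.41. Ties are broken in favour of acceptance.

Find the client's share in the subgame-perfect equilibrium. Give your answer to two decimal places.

4.23

Solve by backward induction from round 4.
Round 4 (the client proposes): the contractor will accept anything ≥ 0, so the client offers 0 and keeps 20.
Round 3 (the contractor proposes): the client can get 20 next round, worth 0.41 × 20 = 8.2 now. The contractor offers 8.2 and keeps 20 − 8.2 = 11.8.
Round 2 (the client proposes): the contractor can get 11.8 next round, worth 0.82 × 11.8 = 9.676 now. The client offers 9.676 and keeps 20 − 9.676 = 10.324.
Round 1 (the contractor proposes): the client can get 10.324 next round, worth 0.41 × 10.324 = 4.23284 now; the contractor offers that and keeps 15.76716.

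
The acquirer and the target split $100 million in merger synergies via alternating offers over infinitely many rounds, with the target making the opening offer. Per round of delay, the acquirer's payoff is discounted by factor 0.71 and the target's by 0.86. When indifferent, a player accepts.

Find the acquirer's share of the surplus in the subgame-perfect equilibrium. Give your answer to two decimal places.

When the target proposes, the acquirer accepts any offer worth at least 0.71 times what the acquirer would get by proposing next round; and vice versa.
This gives x = 100 − 0.71y and y = 100 − 0.86x, where x and y are each side's share when it proposes.
Hence (1 − 0.71·0.86)x = 100(1 − 0.71), i.e. 0.3894·x = 29.
x ≈ 74.4735; the acquirer's share is 100 − x ≈ 25.5265.

25.53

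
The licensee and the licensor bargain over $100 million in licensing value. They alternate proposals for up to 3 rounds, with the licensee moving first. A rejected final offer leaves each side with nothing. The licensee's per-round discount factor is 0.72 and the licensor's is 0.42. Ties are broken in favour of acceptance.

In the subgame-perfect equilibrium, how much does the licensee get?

88.24

Work backward from the last round.
Round 3 (the licensee proposes): rejection yields 0 for the licensor; the licensee offers 0 and keeps 100.
Round 2 (the licensor proposes): the licensee can get 100 next round, worth 0.72 × 100 = 72 now, so the licensor offers 72, keeping 28.
Round 1 (the licensee proposes): the licensor can get 28 next round, worth 0.42 × 28 = 11.76 now; the licensee offers that and keeps 88.24.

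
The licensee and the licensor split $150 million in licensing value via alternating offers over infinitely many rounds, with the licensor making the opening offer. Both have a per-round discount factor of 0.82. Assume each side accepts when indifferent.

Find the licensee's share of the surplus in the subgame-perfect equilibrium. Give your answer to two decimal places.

Let x be the licensor's share when the licensor proposes and y be the licensee's share when the licensee proposes.
The licensee accepts iff offered ≥ 0.82·y, so x = 150 − 0.82y. Symmetrically y = 150 − 0.82x.
Substituting: x = 150 − 0.82(150 − 0.82x), giving x(1 − 0.82·0.82) = 150(1 − 0.82).
So x = 150 × 0.18 / 0.3276 ≈ 82.4176, and the licensee receives 150 − x ≈ 67.5824.

67.58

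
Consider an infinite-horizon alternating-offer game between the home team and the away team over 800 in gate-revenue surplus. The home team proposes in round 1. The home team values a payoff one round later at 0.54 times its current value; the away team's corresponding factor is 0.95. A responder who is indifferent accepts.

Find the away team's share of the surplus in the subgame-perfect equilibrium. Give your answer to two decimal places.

717.86

Let x be the home team's share when the home team proposes and y be the away team's share when the away team proposes.
The away team accepts iff offered ≥ 0.95·y, so x = 800 − 0.95y. Symmetrically y = 800 − 0.54x.
Substituting: x = 800 − 0.95(800 − 0.54x), giving x(1 − 0.54·0.95) = 800(1 − 0.95).
So x = 800 × 0.05 / 0.487 ≈ 82.1355, and the away team receives 800 − x ≈ 717.8645.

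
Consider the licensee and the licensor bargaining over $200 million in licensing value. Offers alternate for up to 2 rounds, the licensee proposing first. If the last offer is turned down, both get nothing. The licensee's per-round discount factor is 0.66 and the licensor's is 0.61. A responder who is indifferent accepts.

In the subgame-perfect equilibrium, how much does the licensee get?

Solve by backward induction from round 2.
Round 2 (the licensor proposes): the licensee will accept anything ≥ 0, so the licensor offers 0 and keeps 200.
Round 1 (the licensee proposes): the licensor can get 200 next round, worth 0.61 × 200 = 122 now; the licensee offers that and keeps 78.

78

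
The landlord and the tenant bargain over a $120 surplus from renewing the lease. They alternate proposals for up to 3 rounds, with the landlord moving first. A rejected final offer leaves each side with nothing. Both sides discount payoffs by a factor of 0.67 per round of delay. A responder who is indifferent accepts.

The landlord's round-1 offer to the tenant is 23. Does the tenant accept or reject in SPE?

Round 3 (the landlord proposes): the tenant will accept anything ≥ 0, so the landlord offers 0 and keeps 120.
Round 2 (the tenant proposes): the landlord can get 120 next round, worth 0.67 × 120 = 80.4 now, so the tenant offers 80.4, keeping 39.6.
So by rejecting in round 1, the tenant gets 39.6 next round, worth 0.67 × 39.6 = 26.532 now.
Offer 23 < 26.532, so the tenant rejects.

Reject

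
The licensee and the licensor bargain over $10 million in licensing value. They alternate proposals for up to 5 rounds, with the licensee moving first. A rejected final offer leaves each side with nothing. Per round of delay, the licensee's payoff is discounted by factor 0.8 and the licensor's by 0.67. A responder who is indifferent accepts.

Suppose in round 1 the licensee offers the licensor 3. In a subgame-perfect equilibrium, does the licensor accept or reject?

Accept

Work out the licensor's continuation value if the offer is rejected.
Round 5 (the licensee proposes): the licensor will accept anything ≥ 0, so the licensee offers 0 and keeps 10.
Round 4 (the licensor proposes): the licensee can get 10 next round, worth 0.8 × 10 = 8 now, so the licensor offers 8, keeping 2.
Round 3 (the licensee proposes): the licensor can get 2 next round, worth 0.67 × 2 = 1.34 now; the licensee offers that and keeps 8.66.
Round 2 (the licensor proposes): the licensee can get 8.66 next round, worth 0.8 × 8.66 = 6.928 now, so the licensor offers 6.928, keeping 3.072.
So by rejecting in round 1, the licensor gets 3.072 next round, worth 0.67 × 3.072 = 2.05824 now.
Offer 3 ≥ 2.05824, so the licensor accepts.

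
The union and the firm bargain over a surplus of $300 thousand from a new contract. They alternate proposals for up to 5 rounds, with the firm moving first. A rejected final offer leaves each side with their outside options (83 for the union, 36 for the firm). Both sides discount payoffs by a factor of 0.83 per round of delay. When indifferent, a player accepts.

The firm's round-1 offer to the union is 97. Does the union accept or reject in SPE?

Work out the union's continuation value if the offer is rejected.
Round 5 (the firm proposes): the union gets 83 if talks fail, so the firm offers 83 and keeps 217.
Round 4 (the union proposes): the firm can get 217 next round, worth 0.83 × 217 = 180.11 now. The union offers 180.11 and keeps 300 − 180.11 = 119.89.
Round 3 (the firm proposes): the union can get 119.89 next round, worth 0.83 × 119.89 = 99.5087 now; the firm offers that and keeps 200.4913.
Round 2 (the union proposes): the firm can get 200.4913 next round, worth 0.83 × 200.4913 = 166.407779 now; the union offers that and keeps 133.592221.
So by rejecting in round 1, the union gets 133.592221 next round, worth 0.83 × 133.592221 = 110.88154343 now.
Offer 97 < 110.88154343, so the union rejects.

Reject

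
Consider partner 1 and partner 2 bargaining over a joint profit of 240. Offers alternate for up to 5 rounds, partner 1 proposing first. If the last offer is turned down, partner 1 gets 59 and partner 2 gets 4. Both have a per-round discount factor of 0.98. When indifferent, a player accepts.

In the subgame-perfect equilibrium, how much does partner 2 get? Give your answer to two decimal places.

12.91

Round 5 (partner 1 proposes): partner 2 gets 4 if talks fail, so partner 1 offers 4 and keeps 236.
Round 4 (partner 2 proposes): partner 1 can get 236 next round, worth 0.98 × 236 = 231.28 now; partner 2 offers that and keeps 8.72.
Round 3 (partner 1 proposes): partner 2 can get 8.72 next round, worth 0.98 × 8.72 = 8.5456 now; partner 1 offers that and keeps 231.4544.
Round 2 (partner 2 proposes): partner 1 can get 231.4544 next round, worth 0.98 × 231.4544 = 226.825312 now, so partner 2 offers 226.825312, keeping 13.174688.
Round 1 (partner 1 proposes): partner 2 can get 13.174688 next round, worth 0.98 × 13.174688 = 12.91119424 now, so partner 1 offers 12.91119424, keeping 227.08880576.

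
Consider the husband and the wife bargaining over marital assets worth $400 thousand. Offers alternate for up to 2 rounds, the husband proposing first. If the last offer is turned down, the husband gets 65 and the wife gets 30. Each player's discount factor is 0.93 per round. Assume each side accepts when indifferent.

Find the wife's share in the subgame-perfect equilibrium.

Round 2 (the wife proposes): the husband gets 65 if talks fail, so the wife offers 65 and keeps 335.
Round 1 (the husband proposes): the wife can get 335 next round, worth 0.93 × 335 = 311.55 now, so the husband offers 311.55, keeping 88.45.

311.55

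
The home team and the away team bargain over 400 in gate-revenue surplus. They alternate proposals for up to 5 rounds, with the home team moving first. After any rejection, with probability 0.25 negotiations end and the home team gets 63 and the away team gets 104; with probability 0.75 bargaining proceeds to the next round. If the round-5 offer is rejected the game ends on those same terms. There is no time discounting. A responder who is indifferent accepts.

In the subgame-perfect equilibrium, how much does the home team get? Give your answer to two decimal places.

By backward induction:
Round 5 (the home team proposes): the away team gets 104 if talks fail, so the home team offers 104 and keeps 296.
Round 4 (the away team proposes): rejecting gives the home team an expected 0.75 × 296 + 0.25 × 63 = 237.75. The away team offers 237.75 and keeps 400 − 237.75 = 162.25.
Round 3 (the home team proposes): rejecting gives the away team an expected 0.75 × 162.25 + 0.25 × 104 = 147.6875. The home team offers 147.6875 and keeps 400 − 147.6875 = 252.3125.
Round 2 (the away team proposes): rejecting gives the home team an expected 0.75 × 252.3125 + 0.25 × 63 = 204.984375; the away team offers that and keeps 195.015625.
Round 1 (the home team proposes): rejecting gives the away team an expected 0.75 × 195.015625 + 0.25 × 104 = 172.26171875. The home team offers 172.26171875 and keeps 400 − 172.26171875 = 227.73828125.

227.74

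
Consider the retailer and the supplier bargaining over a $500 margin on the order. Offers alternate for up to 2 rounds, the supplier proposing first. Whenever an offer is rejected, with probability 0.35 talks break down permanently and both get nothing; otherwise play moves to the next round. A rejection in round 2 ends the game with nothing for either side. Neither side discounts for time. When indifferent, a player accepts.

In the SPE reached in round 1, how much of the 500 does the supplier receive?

By backward induction:
Round 2 (the retailer proposes): the supplier will accept anything ≥ 0, so the retailer offers 0 and keeps 500.
Round 1 (the supplier proposes): rejecting gives the retailer an expected 0.65 × 500 = 325; the supplier offers that and keeps 175.

175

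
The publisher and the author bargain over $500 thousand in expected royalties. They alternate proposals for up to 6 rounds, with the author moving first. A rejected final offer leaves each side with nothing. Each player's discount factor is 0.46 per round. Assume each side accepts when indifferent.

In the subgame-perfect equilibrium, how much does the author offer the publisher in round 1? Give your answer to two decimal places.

160.78

Round 6 (the publisher proposes): rejection yields 0 for the author; the publisher offers 0 and keeps 500.
Round 5 (the author proposes): the publisher can get 500 next round, worth 0.46 × 500 = 230 now. The author offers 230 and keeps 500 − 230 = 270.
Round 4 (the publisher proposes): the author can get 270 next round, worth 0.46 × 270 = 124.2 now, so the publisher offers 124.2, keeping 375.8.
Round 3 (the author proposes): the publisher can get 375.8 next round, worth 0.46 × 375.8 = 172.868 now, so the author offers 172.868, keeping 327.132.
Round 2 (the publisher proposes): the author can get 327.132 next round, worth 0.46 × 327.132 = 150.48072 now, so the publisher offers 150.48072, keeping 349.51928.
Round 1 (the author proposes): the publisher can get 349.51928 next round, worth 0.46 × 349.51928 = 160.7788688 now; the author offers that and keeps 339.2211312.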